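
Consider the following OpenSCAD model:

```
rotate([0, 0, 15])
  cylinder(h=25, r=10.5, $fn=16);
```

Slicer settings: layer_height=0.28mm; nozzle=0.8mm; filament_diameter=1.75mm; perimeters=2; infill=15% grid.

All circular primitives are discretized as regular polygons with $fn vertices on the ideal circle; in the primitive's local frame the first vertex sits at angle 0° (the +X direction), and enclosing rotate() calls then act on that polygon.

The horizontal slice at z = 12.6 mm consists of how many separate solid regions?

At z = 12.6 mm: the cylinder: section is a regular 16-gon, circumradius r=10.5; (rotated 15° about Z; rotation is an isometry so areas/perimeters/island counts are preserved). The result has 1 disconnected region.

1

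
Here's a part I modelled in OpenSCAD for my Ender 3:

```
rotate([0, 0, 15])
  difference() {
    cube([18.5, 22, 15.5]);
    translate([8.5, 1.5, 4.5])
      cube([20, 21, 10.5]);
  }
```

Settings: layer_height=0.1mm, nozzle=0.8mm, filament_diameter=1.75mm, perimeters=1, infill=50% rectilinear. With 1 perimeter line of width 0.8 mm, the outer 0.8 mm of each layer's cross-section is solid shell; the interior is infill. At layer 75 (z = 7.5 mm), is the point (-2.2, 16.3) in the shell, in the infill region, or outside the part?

infill

At z = 7.5 mm: the cube is present — its section is the full 18.5×22 rectangle; the cube at (8.5, 1.5) is present — its section is the full 20×21 rectangle; After the difference (first − rest): starting from the 18.5×22 cube, the 20×21 cube at (8.5, 1.5) partially overlaps it — only the 205.00 mm² overlap (of its 420.00 mm²) is removed, clipping the outline — 1 connected region; (whole slice rotated 15° about Z — lengths, areas and connectivity unchanged). Overall, the cross-section is a single solid region. Undo the 15° rotation: the query point maps to (2.094, 16.314) in the un-rotated model frame. The nearest boundary edge runs (0.00, 0.00)→(0.00, 22.00); distance from the point to it = 2.09 mm. The point is inside the cross-section and 2.09 mm from the nearest boundary — more than the 0.8 mm shell width (1 × 0.8), so it's in the infill interior.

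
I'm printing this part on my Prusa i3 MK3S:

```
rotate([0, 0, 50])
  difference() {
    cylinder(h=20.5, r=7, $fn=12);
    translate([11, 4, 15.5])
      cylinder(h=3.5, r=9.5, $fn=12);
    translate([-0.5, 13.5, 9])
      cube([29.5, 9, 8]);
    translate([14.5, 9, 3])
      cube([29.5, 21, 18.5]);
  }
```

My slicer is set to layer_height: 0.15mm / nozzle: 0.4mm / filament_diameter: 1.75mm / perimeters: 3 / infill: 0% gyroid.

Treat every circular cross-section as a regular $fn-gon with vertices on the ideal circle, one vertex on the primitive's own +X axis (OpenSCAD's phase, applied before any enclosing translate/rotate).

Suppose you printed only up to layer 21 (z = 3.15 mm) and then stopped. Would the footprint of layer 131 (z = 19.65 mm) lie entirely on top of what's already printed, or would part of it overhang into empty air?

Compare the two slices. At z = 3.15: the r=7 cylinder contributes a regular 12-gon of circumradius 7 (area = (12/2)·7.000²·sin(360°/12) = 147.00 mm²); the cylinder at (11, 4) is not intersected at this z (z outside [15.5, 19]); the cube at (-0.5, 13.5) is not intersected at this z (z outside [9, 17]); the cube at (14.5, 9) (footprint 29.5×21) is included at this height (area 619.50 mm²); Subtracting the remaining from the first: starting from the r=7 cylinder (147.00 mm²), the 29.5×21 cube at (14.5, 9) misses the remaining region (no effect) — area = 147.00 mm²; (rotated 50° about Z; rotation is an isometry so areas/perimeters/island counts are preserved). At z = 19.65: the r=7 cylinder contributes a regular 12-gon of circumradius 7 (area = (12/2)·7.000²·sin(360°/12) = 147.00 mm²); the cylinder at (11, 4) does not reach this height (z outside [15.5, 19]); the cube at (-0.5, 13.5) does not reach this height (z outside [9, 17]); the 29.5×21 cube at (14.5, 9) contributes its full rectangle (area 619.50 mm²); After the difference (first − rest): starting from the r=7 cylinder (147.00 mm²), the 29.5×21 cube at (14.5, 9) misses the remaining region (no effect) — area = 147.00 mm²; (whole slice rotated 50° about Z — lengths, areas and connectivity unchanged). Checking containment: the cross-section at z = 19.65 is a subset of the cross-section at z = 3.15.

entirely on top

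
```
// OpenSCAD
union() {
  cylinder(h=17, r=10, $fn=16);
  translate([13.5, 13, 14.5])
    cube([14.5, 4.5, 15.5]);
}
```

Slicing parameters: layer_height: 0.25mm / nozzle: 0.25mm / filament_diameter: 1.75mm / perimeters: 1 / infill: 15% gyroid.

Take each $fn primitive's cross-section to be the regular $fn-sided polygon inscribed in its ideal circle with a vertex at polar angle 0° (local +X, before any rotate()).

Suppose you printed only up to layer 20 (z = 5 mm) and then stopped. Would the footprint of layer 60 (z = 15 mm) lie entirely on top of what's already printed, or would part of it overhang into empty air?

part overhangs

Compare the two slices. At z = 5: the r=10 cylinder gives a regular 16-gon of circumradius 10 (constant along its height) (area = (16/2)·10.000²·sin(360°/16) = 306.15 mm²); the cube at (13.5, 13) does not reach this height (z outside [14.5, 30]); Merging all regions: only the r=10 cylinder is present, so the union is just that shape — area = 306.15 mm². At z = 15: the cylinder: section is a regular 16-gon, circumradius r=10 (area = (16/2)·10.000²·sin(360°/16) = 306.15 mm²); the cube at (13.5, 13) (footprint 14.5×4.5) is included at this height (area 65.25 mm²); Combining (union): the 2 present regions are separate (no shared area or edge), so areas and boundary lengths simply add and each stays a separate island — area = 371.40 mm². Checking containment: at z = 15 the cross-section extends beyond the z = 5 cross-section by about 65.25 mm².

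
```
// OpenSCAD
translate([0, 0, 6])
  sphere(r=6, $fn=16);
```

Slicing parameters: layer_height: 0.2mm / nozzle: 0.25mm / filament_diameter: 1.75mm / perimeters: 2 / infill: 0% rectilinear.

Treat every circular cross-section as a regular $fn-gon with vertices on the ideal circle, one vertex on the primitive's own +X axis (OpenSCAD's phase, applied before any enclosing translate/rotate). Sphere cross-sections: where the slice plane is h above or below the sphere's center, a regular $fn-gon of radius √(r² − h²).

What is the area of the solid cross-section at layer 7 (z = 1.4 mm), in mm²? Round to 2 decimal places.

45.43 mm²

At z = 1.4 mm: the sphere: section is a regular 16-gon, circumradius = √(r²−h²) = √(6²−4.6²) = 3.852 (area = (16/2)·3.852²·sin(360°/16) = 45.43 mm²). Overall, the cross-section is a single solid region. Net area = 45.43 mm².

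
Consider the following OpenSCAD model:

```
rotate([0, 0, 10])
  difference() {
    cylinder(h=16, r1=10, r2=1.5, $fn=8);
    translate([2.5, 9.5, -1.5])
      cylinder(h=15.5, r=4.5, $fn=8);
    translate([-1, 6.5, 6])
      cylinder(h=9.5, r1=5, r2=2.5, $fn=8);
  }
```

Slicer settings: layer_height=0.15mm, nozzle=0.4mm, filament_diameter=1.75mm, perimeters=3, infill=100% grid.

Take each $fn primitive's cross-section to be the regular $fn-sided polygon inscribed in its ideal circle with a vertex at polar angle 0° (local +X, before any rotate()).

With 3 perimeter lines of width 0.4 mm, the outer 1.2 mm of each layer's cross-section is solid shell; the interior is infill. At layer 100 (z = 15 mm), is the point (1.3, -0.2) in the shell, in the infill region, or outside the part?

shell

At z = 15 mm: the cone: at t=0.938 of its height the radius interpolates to r₁+(r₂−r₁)t = 2.031, giving a regular 8-gon of that circumradius; the cylinder at (2.5, 9.5) is not intersected at this z (z outside [-1.5, 14]); the cone at (-1, 6.5): at t=0.947 of its height the radius interpolates to r₁+(r₂−r₁)t = 2.632, giving a regular 8-gon of that circumradius; Taking the first minus the rest: starting from the cone, the cone at (-1, 6.5) misses the remaining region (no effect) — 1 connected region; (rotated 10° about Z; rotation is an isometry so areas/perimeters/island counts are preserved). Overall, the cross-section is a single solid region. Undo the 10° rotation: the query point maps to (1.246, -0.423) in the un-rotated model frame. The nearest boundary edge runs (2.03, 0.00)→(1.44, -1.44); distance from the point to it = 0.56 mm. The point is inside the cross-section, 0.56 mm from the nearest boundary — within the 1.2 mm shell band (3 × 0.4).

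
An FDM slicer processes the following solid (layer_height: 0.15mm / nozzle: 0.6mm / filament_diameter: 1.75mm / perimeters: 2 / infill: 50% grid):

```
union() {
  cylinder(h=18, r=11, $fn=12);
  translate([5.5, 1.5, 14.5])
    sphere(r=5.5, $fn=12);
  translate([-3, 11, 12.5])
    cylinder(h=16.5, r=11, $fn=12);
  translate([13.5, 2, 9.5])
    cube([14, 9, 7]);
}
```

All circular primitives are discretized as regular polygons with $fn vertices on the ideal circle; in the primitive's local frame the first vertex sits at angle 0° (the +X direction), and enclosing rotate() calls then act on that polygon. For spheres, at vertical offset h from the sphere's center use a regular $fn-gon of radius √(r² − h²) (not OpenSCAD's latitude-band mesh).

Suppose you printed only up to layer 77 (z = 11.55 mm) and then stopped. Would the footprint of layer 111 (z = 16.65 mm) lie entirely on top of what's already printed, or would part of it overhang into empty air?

part overhangs

Compare the two slices. At z = 11.55: the cylinder: section is a regular 12-gon, circumradius r=11 (area = (12/2)·11.000²·sin(360°/12) = 363.00 mm²); the sphere at (5.5, 1.5): section is a regular 12-gon, circumradius = √(r²−h²) = √(5.5²−2.95²) = 4.642 (area = (12/2)·4.642²·sin(360°/12) = 64.64 mm²); the cylinder at (-3, 11) is not intersected at this z (z outside [12.5, 29]); the 14×9 cube at (13.5, 2) contributes its full rectangle (area 126.00 mm²); Merging all regions: the regions partially overlap — summed areas 553.64 mm² minus the doubly-counted overlap 64.64 mm² gives 489.00 mm² — area = 489.00 mm². At z = 16.65: the r=11 cylinder contributes a regular 12-gon of circumradius 11 (area = (12/2)·11.000²·sin(360°/12) = 363.00 mm²); the r=5.5 sphere at (5.5, 1.5) contributes a regular 12-gon of circumradius √(5.5²−2.15²) = 5.062 (area = (12/2)·5.062²·sin(360°/12) = 76.88 mm²); the r=11 cylinder at (-3, 11) contributes a regular 12-gon of circumradius 11 (area = (12/2)·11.000²·sin(360°/12) = 363.00 mm²); the cube at (13.5, 2) is absent (z outside [9.5, 16.5]); Merging all regions: the regions partially overlap — summed areas 802.88 mm² minus the doubly-counted overlap 207.00 mm² gives 595.89 mm² — area = 595.89 mm². Checking containment: at z = 16.65 the cross-section extends beyond the z = 11.55 cross-section by about 232.89 mm².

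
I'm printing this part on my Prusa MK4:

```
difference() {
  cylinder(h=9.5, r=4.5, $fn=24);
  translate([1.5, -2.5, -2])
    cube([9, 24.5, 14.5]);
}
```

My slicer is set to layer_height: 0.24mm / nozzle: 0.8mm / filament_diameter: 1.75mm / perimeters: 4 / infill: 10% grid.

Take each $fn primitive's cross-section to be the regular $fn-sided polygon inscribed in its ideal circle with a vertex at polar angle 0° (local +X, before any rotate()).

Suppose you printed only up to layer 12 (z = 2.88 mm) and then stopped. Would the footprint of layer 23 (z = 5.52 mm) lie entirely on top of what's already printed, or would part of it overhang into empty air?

entirely on top

Compare the two slices. At z = 2.88: the r=4.5 cylinder contributes a regular 24-gon of circumradius 4.5 (area = (24/2)·4.500²·sin(360°/24) = 62.89 mm²); the 9×24.5 cube at (1.5, -2.5) contributes its full rectangle (area 220.50 mm²); Taking the first minus the rest: starting from the r=4.5 cylinder (62.89 mm²), the 9×24.5 cube at (1.5, -2.5) partially overlaps it — only the 15.96 mm² overlap (of its 220.50 mm²) is removed, clipping the outline — area = 46.93 mm². At z = 5.52: the r=4.5 cylinder gives a regular 24-gon of circumradius 4.5 (constant along its height) (area = (24/2)·4.500²·sin(360°/24) = 62.89 mm²); the 9×24.5 cube at (1.5, -2.5) contributes its full rectangle (area 220.50 mm²); After the difference (first − rest): starting from the r=4.5 cylinder (62.89 mm²), the 9×24.5 cube at (1.5, -2.5) partially overlaps it — only the 15.96 mm² overlap (of its 220.50 mm²) is removed, clipping the outline — area = 46.93 mm². Checking containment: the cross-section at z = 5.52 is a subset of the cross-section at z = 2.88.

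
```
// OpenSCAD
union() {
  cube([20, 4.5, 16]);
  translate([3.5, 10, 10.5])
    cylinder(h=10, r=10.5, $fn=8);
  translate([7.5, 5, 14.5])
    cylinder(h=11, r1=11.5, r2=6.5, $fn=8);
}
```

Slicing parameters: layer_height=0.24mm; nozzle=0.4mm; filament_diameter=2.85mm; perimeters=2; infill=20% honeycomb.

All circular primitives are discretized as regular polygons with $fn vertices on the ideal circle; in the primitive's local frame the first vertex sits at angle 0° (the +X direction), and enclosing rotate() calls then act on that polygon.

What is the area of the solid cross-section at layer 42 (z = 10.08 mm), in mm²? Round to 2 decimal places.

90.00 mm²

At z = 10.08 mm: the cube (footprint 20×4.5) is included at this height (area 90.00 mm²); the cylinder at (3.5, 10) is not intersected at this z (z outside [10.5, 20.5]); the cone at (7.5, 5) does not reach this height (z outside [14.5, 25.5]); Merging all regions: only the 20×4.5 cube is present, so the union is just that shape — area = 90.00 mm². Overall, the cross-section is a single solid region. Net area = 90.00 mm².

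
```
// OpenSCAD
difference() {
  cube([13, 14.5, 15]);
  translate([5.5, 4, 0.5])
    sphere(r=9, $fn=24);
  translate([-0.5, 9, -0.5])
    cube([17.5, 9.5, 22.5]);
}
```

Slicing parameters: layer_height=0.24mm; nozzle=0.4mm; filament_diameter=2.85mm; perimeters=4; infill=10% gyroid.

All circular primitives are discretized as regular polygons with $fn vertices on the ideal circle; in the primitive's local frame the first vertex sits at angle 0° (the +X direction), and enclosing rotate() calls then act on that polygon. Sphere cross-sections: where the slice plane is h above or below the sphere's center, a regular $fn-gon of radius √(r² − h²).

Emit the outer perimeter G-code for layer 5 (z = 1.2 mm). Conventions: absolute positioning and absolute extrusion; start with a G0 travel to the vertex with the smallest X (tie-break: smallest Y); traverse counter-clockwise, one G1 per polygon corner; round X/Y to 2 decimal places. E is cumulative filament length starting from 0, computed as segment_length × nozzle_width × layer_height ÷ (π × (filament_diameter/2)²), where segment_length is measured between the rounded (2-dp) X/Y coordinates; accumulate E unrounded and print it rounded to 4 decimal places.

G0 X12.88 Y9.00 Z1.20
G1 X13.00 Y8.84 E0.0030
G1 X13.00 Y9.00 E0.0054
G1 X12.88 Y9.00 E0.0072

At z = 1.2 mm: the cube (footprint 13×14.5) is included at this height; the r=9 sphere at (5.5, 4) contributes a regular 24-gon of circumradius √(9²−0.7²) = 8.973; the cube at (-0.5, 9) (footprint 17.5×9.5) is included at this height; Taking the first minus the rest: starting from the 13×14.5 cube, the r=9 sphere at (5.5, 4) partially overlaps it — only the 155.59 mm² overlap (of its 250.05 mm²) is removed, clipping the outline; the 17.5×9.5 cube at (-0.5, 9) partially overlaps it — only the 32.90 mm² overlap (of its 166.25 mm²) is removed, clipping the outline — 1 connected region. The outline is a single polygon with 3 vertices. Extrusion per mm of travel: 0.4 × 0.24 / (π × 1.425²) = 0.015048. Accumulating E over each segment gives final E = 0.0072.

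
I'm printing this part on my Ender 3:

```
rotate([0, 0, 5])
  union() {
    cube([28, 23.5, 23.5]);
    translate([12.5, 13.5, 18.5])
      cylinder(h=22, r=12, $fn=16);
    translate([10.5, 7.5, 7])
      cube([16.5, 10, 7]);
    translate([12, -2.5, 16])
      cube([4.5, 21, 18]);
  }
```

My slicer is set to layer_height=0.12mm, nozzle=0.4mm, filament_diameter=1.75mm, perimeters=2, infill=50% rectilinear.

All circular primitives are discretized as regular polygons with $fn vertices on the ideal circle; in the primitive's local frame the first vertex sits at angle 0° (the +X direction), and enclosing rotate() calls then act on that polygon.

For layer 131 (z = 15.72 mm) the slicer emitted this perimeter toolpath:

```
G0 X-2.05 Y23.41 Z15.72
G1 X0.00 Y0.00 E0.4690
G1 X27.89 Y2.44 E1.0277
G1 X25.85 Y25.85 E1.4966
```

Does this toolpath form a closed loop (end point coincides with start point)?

no

Start point (G0): (-2.05, 23.41). End point (last G1): the path does not return to the start — open.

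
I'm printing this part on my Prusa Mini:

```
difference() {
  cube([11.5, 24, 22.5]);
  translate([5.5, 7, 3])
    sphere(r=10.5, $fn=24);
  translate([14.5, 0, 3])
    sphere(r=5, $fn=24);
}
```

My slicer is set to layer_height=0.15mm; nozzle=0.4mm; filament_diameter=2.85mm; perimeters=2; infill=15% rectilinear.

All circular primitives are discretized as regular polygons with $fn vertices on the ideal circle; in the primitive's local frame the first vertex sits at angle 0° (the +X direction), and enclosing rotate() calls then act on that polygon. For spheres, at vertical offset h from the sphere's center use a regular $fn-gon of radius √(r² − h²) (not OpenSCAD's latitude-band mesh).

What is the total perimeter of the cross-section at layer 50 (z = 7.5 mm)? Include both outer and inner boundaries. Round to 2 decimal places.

At z = 7.5 mm: the 11.5×24 cube contributes its full rectangle (perimeter 71.00 mm); the r=10.5 sphere at (5.5, 7) slices to a regular 24-gon of circumradius 9.487 (√(r²−h²) with h=4.5 from center) (perimeter = 2·24·9.487·sin(180°/24) = 59.44 mm); the sphere at (14.5, 0): section is a regular 24-gon, circumradius = √(r²−h²) = √(5²−4.5²) = 2.179 (perimeter = 2·24·2.179·sin(180°/24) = 13.65 mm); Taking the first minus the rest: starting from the 11.5×24 cube, the r=10.5 sphere at (5.5, 7) partially overlaps it — only the 181.77 mm² overlap (of its 279.52 mm²) is removed, clipping the outline; the r=5 sphere at (14.5, 0) misses the remaining region (no effect) — boundary = 43.06 mm. Overall, the cross-section is a single solid region. Total boundary length (outer) = 43.06 mm.

43.06 mm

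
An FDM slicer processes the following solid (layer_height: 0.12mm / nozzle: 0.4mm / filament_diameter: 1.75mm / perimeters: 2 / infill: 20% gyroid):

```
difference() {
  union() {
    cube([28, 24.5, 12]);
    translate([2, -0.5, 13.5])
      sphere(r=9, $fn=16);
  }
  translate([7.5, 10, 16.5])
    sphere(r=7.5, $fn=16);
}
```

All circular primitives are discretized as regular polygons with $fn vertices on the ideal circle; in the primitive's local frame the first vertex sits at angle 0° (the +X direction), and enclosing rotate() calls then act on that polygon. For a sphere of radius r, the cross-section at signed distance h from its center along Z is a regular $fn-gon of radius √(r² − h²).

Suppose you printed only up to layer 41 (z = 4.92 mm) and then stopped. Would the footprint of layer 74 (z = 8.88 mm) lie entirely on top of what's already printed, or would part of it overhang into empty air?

part overhangs

Compare the two slices. At z = 4.92: the cube (footprint 28×24.5) is included at this height (area 686.00 mm²); the r=9 sphere at (2, -0.5) contributes a regular 16-gon of circumradius √(9²−8.58²) = 2.717 (area = (16/2)·2.717²·sin(360°/16) = 22.60 mm²); Merging all regions: the regions partially overlap — summed areas 708.60 mm² minus the doubly-counted overlap 8.14 mm² gives 700.47 mm² — area = 700.47 mm²; the sphere at (7.5, 10) is absent (|z−center|=11.580 > r=7.5); Subtracting the remaining from the first: none of the subtracted shapes is present at this height, so the result so far is unchanged — area = 700.47 mm². At z = 8.88: the 28×24.5 cube contributes its full rectangle (area 686.00 mm²); the r=9 sphere at (2, -0.5) contributes a regular 16-gon of circumradius √(9²−4.62²) = 7.724 (area = (16/2)·7.724²·sin(360°/16) = 182.63 mm²); Merging all regions: the regions partially overlap — summed areas 868.63 mm² minus the doubly-counted overlap 55.87 mm² gives 812.76 mm² — area = 812.76 mm²; the sphere at (7.5, 10) does not reach this height (|z−center|=7.620 > r=7.5); Taking the first minus the rest: none of the subtracted shapes is present at this height, so the result so far is unchanged — area = 812.76 mm². Checking containment: at z = 8.88 the cross-section extends beyond the z = 4.92 cross-section by about 112.29 mm².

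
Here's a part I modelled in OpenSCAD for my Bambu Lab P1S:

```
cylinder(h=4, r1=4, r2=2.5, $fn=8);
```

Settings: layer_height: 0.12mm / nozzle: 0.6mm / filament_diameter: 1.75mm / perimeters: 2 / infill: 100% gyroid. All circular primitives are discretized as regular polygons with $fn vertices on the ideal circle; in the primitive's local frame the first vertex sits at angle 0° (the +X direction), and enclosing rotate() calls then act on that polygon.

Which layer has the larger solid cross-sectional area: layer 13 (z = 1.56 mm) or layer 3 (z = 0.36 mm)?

Layer 13 (z = 1.56): the cone contributes a regular 8-gon of circumradius 3.415 (interpolated between r1=4 and r2=2.5 at t=0.390) (area = (8/2)·3.415²·sin(360°/8) = 32.99 mm²). So its area = 32.99 mm². Layer 3 (z = 0.36): the cone contributes a regular 8-gon of circumradius 3.865 (interpolated between r1=4 and r2=2.5 at t=0.090) (area = (8/2)·3.865²·sin(360°/8) = 42.25 mm²). So its area = 42.25 mm². Layer 3 is larger (42.25 vs 32.99 mm²).

layer 3 (z = 0.36 mm)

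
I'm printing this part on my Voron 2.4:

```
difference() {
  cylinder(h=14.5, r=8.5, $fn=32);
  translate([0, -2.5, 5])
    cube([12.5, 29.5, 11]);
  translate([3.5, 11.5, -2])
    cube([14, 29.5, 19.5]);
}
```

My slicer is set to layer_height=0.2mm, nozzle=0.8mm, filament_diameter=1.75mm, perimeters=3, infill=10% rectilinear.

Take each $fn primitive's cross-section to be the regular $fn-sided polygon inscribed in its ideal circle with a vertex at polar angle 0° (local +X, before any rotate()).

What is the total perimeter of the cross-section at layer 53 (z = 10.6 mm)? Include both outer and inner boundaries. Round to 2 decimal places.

56.53 mm

At z = 10.6 mm: the r=8.5 cylinder gives a regular 32-gon of circumradius 8.5 (constant along its height) (perimeter = 2·32·8.500·sin(180°/32) = 53.32 mm); the 12.5×29.5 cube at (0, -2.5) contributes its full rectangle (perimeter 84.00 mm); the 14×29.5 cube at (3.5, 11.5) contributes its full rectangle (perimeter 87.00 mm); Taking the first minus the rest: starting from the r=8.5 cylinder, the 12.5×29.5 cube at (0, -2.5) partially overlaps it — only the 77.25 mm² overlap (of its 368.75 mm²) is removed, clipping the outline; the 14×29.5 cube at (3.5, 11.5) misses the remaining region (no effect) — boundary = 56.53 mm. Overall, the cross-section is a single solid region. Total boundary length (outer) = 56.53 mm.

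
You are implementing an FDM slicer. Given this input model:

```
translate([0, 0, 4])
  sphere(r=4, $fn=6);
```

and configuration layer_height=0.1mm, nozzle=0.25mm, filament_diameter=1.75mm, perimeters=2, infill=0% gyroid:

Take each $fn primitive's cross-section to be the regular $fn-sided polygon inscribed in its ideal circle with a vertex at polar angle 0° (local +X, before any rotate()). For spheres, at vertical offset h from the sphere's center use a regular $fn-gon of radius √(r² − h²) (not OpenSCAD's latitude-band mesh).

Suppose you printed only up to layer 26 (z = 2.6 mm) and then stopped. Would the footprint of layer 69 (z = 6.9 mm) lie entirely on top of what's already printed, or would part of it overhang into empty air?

Compare the two slices. At z = 2.6: the r=4 sphere slices to a regular 6-gon of circumradius 3.747 (√(r²−h²) with h=1.4 from center) (area = (6/2)·3.747²·sin(360°/6) = 36.48 mm²). At z = 6.9: the r=4 sphere contributes a regular 6-gon of circumradius √(4²−2.9²) = 2.755 (area = (6/2)·2.755²·sin(360°/6) = 19.72 mm²). Checking containment: the cross-section at z = 6.9 is a subset of the cross-section at z = 2.6.

entirely on top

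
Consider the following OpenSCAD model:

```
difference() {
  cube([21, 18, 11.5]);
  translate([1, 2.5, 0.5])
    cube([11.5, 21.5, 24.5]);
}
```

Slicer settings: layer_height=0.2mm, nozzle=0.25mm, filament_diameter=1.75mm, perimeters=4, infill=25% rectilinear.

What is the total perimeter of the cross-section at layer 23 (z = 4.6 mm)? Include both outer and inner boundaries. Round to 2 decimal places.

At z = 4.6 mm: the cube (footprint 21×18) is included at this height (perimeter 78.00 mm); the 11.5×21.5 cube at (1, 2.5) contributes its full rectangle (perimeter 66.00 mm); Subtracting the remaining from the first: starting from the 21×18 cube, the 11.5×21.5 cube at (1, 2.5) partially overlaps it — only the 178.25 mm² overlap (of its 247.25 mm²) is removed, clipping the outline — boundary = 109.00 mm. Overall, the cross-section is a single solid region. Total boundary length (outer) = 109.00 mm.

109.00 mm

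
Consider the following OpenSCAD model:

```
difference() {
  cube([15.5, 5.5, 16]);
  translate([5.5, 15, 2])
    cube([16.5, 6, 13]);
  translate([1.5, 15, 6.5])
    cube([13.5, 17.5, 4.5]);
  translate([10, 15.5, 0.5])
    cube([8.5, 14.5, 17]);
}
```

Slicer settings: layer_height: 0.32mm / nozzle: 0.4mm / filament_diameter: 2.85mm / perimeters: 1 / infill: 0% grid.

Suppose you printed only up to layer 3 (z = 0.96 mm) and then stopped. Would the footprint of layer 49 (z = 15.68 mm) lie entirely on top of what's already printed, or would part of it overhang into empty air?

Compare the two slices. At z = 0.96: the cube is present — its section is the full 15.5×5.5 rectangle (area 85.25 mm²); the cube at (5.5, 15) is not intersected at this z (z outside [2, 15]); the cube at (1.5, 15) is not intersected at this z (z outside [6.5, 11]); the cube at (10, 15.5) (footprint 8.5×14.5) is included at this height (area 123.25 mm²); After the difference (first − rest): starting from the 15.5×5.5 cube (85.25 mm²), the 8.5×14.5 cube at (10, 15.5) misses the remaining region (no effect) — area = 85.25 mm². At z = 15.68: the 15.5×5.5 cube contributes its full rectangle (area 85.25 mm²); the cube at (5.5, 15) does not reach this height (z outside [2, 15]); the cube at (1.5, 15) does not reach this height (z outside [6.5, 11]); the 8.5×14.5 cube at (10, 15.5) contributes its full rectangle (area 123.25 mm²); After the difference (first − rest): starting from the 15.5×5.5 cube (85.25 mm²), the 8.5×14.5 cube at (10, 15.5) misses the remaining region (no effect) — area = 85.25 mm². Checking containment: the cross-section at z = 15.68 is a subset of the cross-section at z = 0.96.

entirely on top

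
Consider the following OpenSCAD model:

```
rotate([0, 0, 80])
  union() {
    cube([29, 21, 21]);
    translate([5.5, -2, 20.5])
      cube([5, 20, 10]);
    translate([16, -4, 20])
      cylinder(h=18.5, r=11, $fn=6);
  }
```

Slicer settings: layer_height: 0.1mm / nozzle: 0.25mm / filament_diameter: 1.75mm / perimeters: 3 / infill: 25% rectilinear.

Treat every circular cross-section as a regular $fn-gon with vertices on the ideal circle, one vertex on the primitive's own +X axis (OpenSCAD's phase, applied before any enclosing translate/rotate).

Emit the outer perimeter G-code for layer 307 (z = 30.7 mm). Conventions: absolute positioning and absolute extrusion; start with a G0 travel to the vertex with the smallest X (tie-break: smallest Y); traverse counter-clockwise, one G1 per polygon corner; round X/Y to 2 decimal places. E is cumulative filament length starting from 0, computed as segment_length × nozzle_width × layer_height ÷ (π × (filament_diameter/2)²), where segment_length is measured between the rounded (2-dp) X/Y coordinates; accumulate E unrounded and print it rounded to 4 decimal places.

G0 X-3.62 Y11.30 Z30.70
G1 X4.81 Y4.23 E0.1144
G1 X15.14 Y7.99 E0.2286
G1 X17.05 Y18.82 E0.3429
G1 X8.63 Y25.90 E0.4573
G1 X-1.71 Y22.13 E0.5717
G1 X-3.62 Y11.30 E0.6860

At z = 30.7 mm: the cube is not intersected at this z (z outside [0, 21]); the cube at (5.5, -2) does not reach this height (z outside [20.5, 30.5]); the r=11 cylinder at (16, -4) contributes a regular 6-gon of circumradius 11; Taking the union: only the r=11 cylinder at (16, -4) is present, so the union is just that shape — 1 connected region; (rotated 80° about Z; rotation is an isometry so areas/perimeters/island counts are preserved). The outline is a single polygon with 6 vertices. Extrusion per mm of travel: 0.25 × 0.1 / (π × 0.875²) = 0.010394. Accumulating E over each segment gives final E = 0.6860.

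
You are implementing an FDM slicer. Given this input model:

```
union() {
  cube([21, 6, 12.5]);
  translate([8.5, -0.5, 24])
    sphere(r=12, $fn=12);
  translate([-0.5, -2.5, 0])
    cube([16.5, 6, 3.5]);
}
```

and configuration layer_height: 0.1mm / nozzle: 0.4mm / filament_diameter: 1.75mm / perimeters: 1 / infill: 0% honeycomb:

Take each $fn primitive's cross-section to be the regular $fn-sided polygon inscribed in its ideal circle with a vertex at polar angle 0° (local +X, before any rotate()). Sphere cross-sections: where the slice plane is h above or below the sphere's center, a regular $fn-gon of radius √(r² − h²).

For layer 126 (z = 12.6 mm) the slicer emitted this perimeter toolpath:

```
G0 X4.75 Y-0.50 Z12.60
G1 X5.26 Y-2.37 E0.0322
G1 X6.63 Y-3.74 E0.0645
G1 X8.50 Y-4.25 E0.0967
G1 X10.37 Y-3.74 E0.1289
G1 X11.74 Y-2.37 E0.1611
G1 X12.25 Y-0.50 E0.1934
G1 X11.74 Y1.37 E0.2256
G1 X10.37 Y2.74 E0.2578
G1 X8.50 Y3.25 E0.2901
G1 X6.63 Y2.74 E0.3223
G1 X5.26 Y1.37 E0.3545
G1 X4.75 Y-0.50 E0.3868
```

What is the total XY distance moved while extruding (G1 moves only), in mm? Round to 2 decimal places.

Sum the Euclidean lengths of each G1 segment: total = 23.26 mm.

23.26 mm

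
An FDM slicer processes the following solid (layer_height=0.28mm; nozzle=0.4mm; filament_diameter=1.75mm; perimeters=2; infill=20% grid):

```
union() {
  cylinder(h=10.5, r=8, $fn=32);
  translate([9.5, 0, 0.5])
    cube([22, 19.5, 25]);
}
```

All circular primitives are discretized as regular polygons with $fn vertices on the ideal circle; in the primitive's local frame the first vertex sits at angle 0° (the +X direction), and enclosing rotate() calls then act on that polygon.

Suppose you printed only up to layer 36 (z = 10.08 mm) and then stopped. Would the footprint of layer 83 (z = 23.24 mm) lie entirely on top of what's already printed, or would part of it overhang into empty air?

Compare the two slices. At z = 10.08: the r=8 cylinder contributes a regular 32-gon of circumradius 8 (area = (32/2)·8.000²·sin(360°/32) = 199.77 mm²); the 22×19.5 cube at (9.5, 0) contributes its full rectangle (area 429.00 mm²); Taking the union: the 2 present regions are separate (no shared area or edge), so areas and boundary lengths simply add and each stays a separate island — area = 628.77 mm². At z = 23.24: the cylinder is absent (z outside [0, 10.5]); the cube at (9.5, 0) is present — its section is the full 22×19.5 rectangle (area 429.00 mm²); Combining (union): only the 22×19.5 cube at (9.5, 0) is present, so the union is just that shape — area = 429.00 mm². Checking containment: the cross-section at z = 23.24 is a subset of the cross-section at z = 10.08.

entirely on top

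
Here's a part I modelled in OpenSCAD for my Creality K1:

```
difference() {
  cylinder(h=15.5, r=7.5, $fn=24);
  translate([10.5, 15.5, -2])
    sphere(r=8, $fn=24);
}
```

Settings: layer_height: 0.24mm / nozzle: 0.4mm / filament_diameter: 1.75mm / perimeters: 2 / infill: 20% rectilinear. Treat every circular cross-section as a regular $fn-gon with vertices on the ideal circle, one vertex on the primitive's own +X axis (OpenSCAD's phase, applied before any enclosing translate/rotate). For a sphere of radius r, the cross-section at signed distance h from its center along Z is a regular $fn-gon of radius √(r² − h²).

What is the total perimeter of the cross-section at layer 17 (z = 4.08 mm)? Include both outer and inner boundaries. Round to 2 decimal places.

46.99 mm

At z = 4.08 mm: the r=7.5 cylinder gives a regular 24-gon of circumradius 7.5 (constant along its height) (perimeter = 2·24·7.500·sin(180°/24) = 46.99 mm); the sphere at (10.5, 15.5): section is a regular 24-gon, circumradius = √(r²−h²) = √(8²−6.08²) = 5.199 (perimeter = 2·24·5.199·sin(180°/24) = 32.58 mm); After the difference (first − rest): starting from the r=7.5 cylinder, the r=8 sphere at (10.5, 15.5) misses the remaining region (no effect) — boundary = 46.99 mm. Overall, the cross-section is a single solid region. Total boundary length (outer) = 46.99 mm.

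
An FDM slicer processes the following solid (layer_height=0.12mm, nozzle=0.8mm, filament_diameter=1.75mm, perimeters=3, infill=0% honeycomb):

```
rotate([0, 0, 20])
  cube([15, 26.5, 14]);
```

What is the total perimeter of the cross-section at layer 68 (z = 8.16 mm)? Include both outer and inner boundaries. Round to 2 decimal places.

83.00 mm

At z = 8.16 mm: the cube is present — its section is the full 15×26.5 rectangle (perimeter 83.00 mm); (whole slice rotated 20° about Z — lengths, areas and connectivity unchanged). Overall, the cross-section is a single solid region. Total boundary length (outer) = 83.00 mm.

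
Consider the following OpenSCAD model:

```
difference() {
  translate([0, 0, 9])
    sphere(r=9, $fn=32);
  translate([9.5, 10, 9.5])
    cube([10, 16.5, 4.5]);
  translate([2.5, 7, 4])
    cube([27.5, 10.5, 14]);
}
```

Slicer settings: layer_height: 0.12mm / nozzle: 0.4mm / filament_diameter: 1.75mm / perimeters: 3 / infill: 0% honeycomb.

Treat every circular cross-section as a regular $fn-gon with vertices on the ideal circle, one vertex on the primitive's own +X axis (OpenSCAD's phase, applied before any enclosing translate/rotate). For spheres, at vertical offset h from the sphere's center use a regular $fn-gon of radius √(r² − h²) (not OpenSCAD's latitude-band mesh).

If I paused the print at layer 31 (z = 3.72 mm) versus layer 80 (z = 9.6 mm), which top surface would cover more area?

Layer 31 (z = 3.72): the sphere: section is a regular 32-gon, circumradius = √(r²−h²) = √(9²−5.28²) = 7.288 (area = (32/2)·7.288²·sin(360°/32) = 165.82 mm²); the cube at (9.5, 10) is absent (z outside [9.5, 14]); the cube at (2.5, 7) does not reach this height (z outside [4, 18]); After the difference (first − rest): none of the subtracted shapes is present at this height, so the r=9 sphere is unchanged — area = 165.82 mm². So its area = 165.82 mm². Layer 80 (z = 9.6): the r=9 sphere slices to a regular 32-gon of circumradius 8.980 (√(r²−h²) with h=0.6 from center) (area = (32/2)·8.980²·sin(360°/32) = 251.71 mm²); the cube at (9.5, 10) (footprint 10×16.5) is included at this height (area 165.00 mm²); the cube at (2.5, 7) (footprint 27.5×10.5) is included at this height (area 288.75 mm²); Taking the first minus the rest: starting from the r=9 sphere (251.71 mm²), the 10×16.5 cube at (9.5, 10) misses the remaining region (no effect); the 27.5×10.5 cube at (2.5, 7) partially overlaps it — only the 2.85 mm² overlap (of its 288.75 mm²) is removed, clipping the outline — area = 248.87 mm². So its area = 248.87 mm². Layer 80 is larger (248.87 vs 165.82 mm²).

layer 80 (z = 9.6 mm)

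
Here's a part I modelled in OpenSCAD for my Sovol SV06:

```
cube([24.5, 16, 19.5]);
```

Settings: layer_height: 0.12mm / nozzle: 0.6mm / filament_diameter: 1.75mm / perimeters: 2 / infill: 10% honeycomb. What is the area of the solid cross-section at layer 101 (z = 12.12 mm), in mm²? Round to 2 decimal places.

392.00 mm²

At z = 12.12 mm: the cube is present — its section is the full 24.5×16 rectangle (area 392.00 mm²). Overall, the cross-section is a single solid region. Net area = 392.00 mm².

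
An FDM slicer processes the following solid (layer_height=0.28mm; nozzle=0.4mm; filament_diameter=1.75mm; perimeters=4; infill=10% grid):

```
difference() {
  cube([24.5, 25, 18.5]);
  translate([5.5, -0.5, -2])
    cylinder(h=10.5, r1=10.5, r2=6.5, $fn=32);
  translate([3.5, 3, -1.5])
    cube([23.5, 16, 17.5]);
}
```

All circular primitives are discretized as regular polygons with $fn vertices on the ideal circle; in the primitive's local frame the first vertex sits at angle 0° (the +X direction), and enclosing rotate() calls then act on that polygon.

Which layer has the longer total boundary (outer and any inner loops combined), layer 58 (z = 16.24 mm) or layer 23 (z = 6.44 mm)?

layer 23 (z = 6.44 mm)

Layer 58 (z = 16.24): the 24.5×25 cube contributes its full rectangle (perimeter 99.00 mm); the cone at (5.5, -0.5) does not reach this height (z outside [-2, 8.5]); the cube at (3.5, 3) does not reach this height (z outside [-1.5, 16]); Subtracting the remaining from the first: none of the subtracted shapes is present at this height, so the 24.5×25 cube is unchanged — boundary = 99.00 mm. So its perimeter = 99.00 mm. Layer 23 (z = 6.44): the cube is present — its section is the full 24.5×25 rectangle (perimeter 99.00 mm); the cone at (5.5, -0.5) contributes a regular 32-gon of circumradius 7.285 (interpolated between r1=10.5 and r2=6.5 at t=0.804) (perimeter = 2·32·7.285·sin(180°/32) = 45.70 mm); the cube at (3.5, 3) is present — its section is the full 23.5×16 rectangle (perimeter 79.00 mm); Subtracting the remaining from the first: starting from the 24.5×25 cube, the cone at (5.5, -0.5) partially overlaps it — only the 70.73 mm² overlap (of its 165.65 mm²) is removed, clipping the outline; the 23.5×16 cube at (3.5, 3) partially overlaps it — only the 311.64 mm² overlap (of its 376.00 mm²) is removed, clipping the outline — boundary = 119.61 mm. So its perimeter = 119.61 mm. Layer 23 is larger (119.61 vs 99.00 mm).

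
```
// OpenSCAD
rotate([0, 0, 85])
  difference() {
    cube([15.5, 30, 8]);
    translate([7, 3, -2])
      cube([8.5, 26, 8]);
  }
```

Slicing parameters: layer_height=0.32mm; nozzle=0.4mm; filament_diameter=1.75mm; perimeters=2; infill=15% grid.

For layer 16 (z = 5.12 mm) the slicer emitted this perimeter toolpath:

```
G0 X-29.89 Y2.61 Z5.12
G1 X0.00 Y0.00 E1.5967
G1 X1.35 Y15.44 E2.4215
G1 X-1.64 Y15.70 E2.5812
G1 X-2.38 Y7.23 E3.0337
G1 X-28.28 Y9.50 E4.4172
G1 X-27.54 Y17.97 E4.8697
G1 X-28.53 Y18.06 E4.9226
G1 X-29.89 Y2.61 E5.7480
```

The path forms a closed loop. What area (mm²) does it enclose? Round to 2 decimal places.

243.99 mm²

Apply the shoelace formula to the sequence of (X, Y) vertices; enclosed area = 243.99 mm².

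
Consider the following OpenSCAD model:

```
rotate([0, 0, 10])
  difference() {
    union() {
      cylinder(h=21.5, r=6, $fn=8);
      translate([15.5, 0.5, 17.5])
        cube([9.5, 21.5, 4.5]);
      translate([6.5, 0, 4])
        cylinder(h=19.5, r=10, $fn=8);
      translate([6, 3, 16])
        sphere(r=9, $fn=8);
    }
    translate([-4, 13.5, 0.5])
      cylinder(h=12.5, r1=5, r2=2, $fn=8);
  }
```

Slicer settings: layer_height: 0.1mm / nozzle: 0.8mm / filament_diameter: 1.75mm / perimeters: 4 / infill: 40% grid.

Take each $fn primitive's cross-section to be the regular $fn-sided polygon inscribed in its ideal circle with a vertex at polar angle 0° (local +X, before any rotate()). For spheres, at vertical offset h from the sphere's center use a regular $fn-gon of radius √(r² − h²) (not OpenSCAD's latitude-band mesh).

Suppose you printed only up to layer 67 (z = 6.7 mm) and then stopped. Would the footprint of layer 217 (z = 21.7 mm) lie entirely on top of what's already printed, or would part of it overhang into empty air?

Compare the two slices. At z = 6.7: the cylinder: section is a regular 8-gon, circumradius r=6 (area = (8/2)·6.000²·sin(360°/8) = 101.82 mm²); the cube at (15.5, 0.5) is absent (z outside [17.5, 22]); the r=10 cylinder at (6.5, 0) contributes a regular 8-gon of circumradius 10 (area = (8/2)·10.000²·sin(360°/8) = 282.84 mm²); the sphere at (6, 3) does not reach this height (|z−center|=9.300 > r=9); Merging all regions: the regions partially overlap — summed areas 384.67 mm² minus the doubly-counted overlap 77.49 mm² gives 307.18 mm² — area = 307.18 mm²; the cone at (-4, 13.5): at t=0.496 of its height the radius interpolates to r₁+(r₂−r₁)t = 3.512, giving a regular 8-gon of that circumradius (area = (8/2)·3.512²·sin(360°/8) = 34.89 mm²); Subtracting the remaining from the first: starting from the result so far (307.18 mm²), the cone at (-4, 13.5) misses the remaining region (no effect) — area = 307.18 mm²; (rotated 10° about Z; rotation is an isometry so areas/perimeters/island counts are preserved). At z = 21.7: the cylinder is not intersected at this z (z outside [0, 21.5]); the cube at (15.5, 0.5) is present — its section is the full 9.5×21.5 rectangle (area 204.25 mm²); the r=10 cylinder at (6.5, 0) gives a regular 8-gon of circumradius 10 (constant along its height) (area = (8/2)·10.000²·sin(360°/8) = 282.84 mm²); the r=9 sphere at (6, 3) contributes a regular 8-gon of circumradius √(9²−5.7²) = 6.965 (area = (8/2)·6.965²·sin(360°/8) = 137.21 mm²); Merging all regions: the regions partially overlap — summed areas 624.30 mm² minus the doubly-counted overlap 137.09 mm² gives 487.21 mm² — area = 487.21 mm²; the cone at (-4, 13.5) is not intersected at this z (z outside [0.5, 13]); Subtracting the remaining from the first: none of the subtracted shapes is present at this height, so the result so far is unchanged — area = 487.21 mm²; (rotated 10° about Z; rotation is an isometry so areas/perimeters/island counts are preserved). Checking containment: at z = 21.7 the cross-section extends beyond the z = 6.7 cross-section by about 204.36 mm².

part overhangs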